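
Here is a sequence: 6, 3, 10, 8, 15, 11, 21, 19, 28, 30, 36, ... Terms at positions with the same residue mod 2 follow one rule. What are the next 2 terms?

Split by position mod 2 into 2 tracks.
Subsequence A: 6, 10, 15, 21, 28, 36 — the triangular numbers T_3, T_4, ….
Subsequence B: 3, 8, 11, 19, 30 — each term equals the sum of the previous two.
Term 12 comes from subsequence B (its 6th entry): 49.
Position 13 falls in subsequence A as its term 7, giving 45.

49, 45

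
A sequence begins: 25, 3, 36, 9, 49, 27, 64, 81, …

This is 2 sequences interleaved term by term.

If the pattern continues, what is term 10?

Odd-indexed and even-indexed terms follow separate rules.
Subsequence A: 25, 36, 49, 64 (consecutive squares n² from n = 5).
Subsequence B: 3, 9, 27, 81 (powers 3^1, 3^2, 3^3, …).
The 10th slot belongs to subsequence B; its 5th term is 243.

243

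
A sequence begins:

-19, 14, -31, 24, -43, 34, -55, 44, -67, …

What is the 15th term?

-103

Odd-indexed and even-indexed terms follow separate rules.
Track A is -19, -31, -43, -55, -67, which is linear: a_n = -7 − 12·n.
Track B is 14, 24, 34, 44, which is linear: a_n = 4 + 10·n.
Position 15 falls in track A as its term 8, giving -103.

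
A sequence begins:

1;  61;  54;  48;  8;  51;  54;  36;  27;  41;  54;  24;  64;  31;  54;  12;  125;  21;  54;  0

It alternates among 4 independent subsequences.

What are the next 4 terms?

216, 11, 54, -12

Split by position mod 4 into 4 tracks.
Track A: 1, 8, 27, 64, 125 (perfect cubes starting at 1³).
Track B: 61, 51, 41, 31, 21 (arithmetic, step −10).
Track C: 54, 54, 54, 54, 54 (the constant sequence 54).
Track D: 48, 36, 24, 12, 0 (arithmetic, step −12).
Term 21 comes from track A (its 6th entry): 216.
Position 22 falls in track B as its term 6, giving 11.
The 23rd slot belongs to track C; its 6th term is 54.
Term 24 comes from track D (its 6th entry): -12.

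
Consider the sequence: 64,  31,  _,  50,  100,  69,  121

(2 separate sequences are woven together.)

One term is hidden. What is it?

81

Positions 1, 3, 5, … form one subsequence and positions 2, 4, 6, … form another.
Stream A: 64, ?, 100, 121. The squares 8², 9², 10², ….
Stream B: 31, 50, 69. Adding 19 each time.
Filling stream A at index 2 by its rule yields 81.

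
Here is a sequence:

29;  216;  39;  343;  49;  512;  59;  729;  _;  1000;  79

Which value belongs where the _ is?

Positions 1, 3, 5, … form one subsequence and positions 2, 4, 6, … form another.
Track A: 29, 39, 49, 59, ?, 79 — arithmetic, step +10.
Track B: 216, 343, 512, 729, 1000 — consecutive cubes n³ from n = 6.
The gap is track A's term 5; the rule gives 69.

69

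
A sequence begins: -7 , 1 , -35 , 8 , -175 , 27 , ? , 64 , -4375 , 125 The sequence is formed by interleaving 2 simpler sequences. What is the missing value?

Positions 1, 3, 5, … form one subsequence and positions 2, 4, 6, … form another.
Stream A: -7, -35, -175, ?, -4375 (multiplying by 5 each time).
Stream B: 1, 8, 27, 64, 125 (consecutive cubes n³ from n = 1).
Stream A's pattern makes the blank -875.

-875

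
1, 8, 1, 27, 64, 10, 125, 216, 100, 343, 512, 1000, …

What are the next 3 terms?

729, 1000, 10000

The slot pattern repeats as AAB (period 3), so there are 2 interleaved tracks.
Track A: 1, 8, 27, 64, 125, 216, 343, 512 — perfect cubes starting at 1³.
Track B: 1, 10, 100, 1000 — successive powers of 10.
The 13th slot belongs to track A; its 9th term is 729.
The 14th slot belongs to track A; its 10th term is 1000.
Position 15 falls in track B as its term 5, giving 10000.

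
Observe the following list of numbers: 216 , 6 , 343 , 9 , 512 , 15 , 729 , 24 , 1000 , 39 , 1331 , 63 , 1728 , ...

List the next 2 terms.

102, 2197

Split by position mod 2 into 2 tracks.
Track A: 216, 343, 512, 729, 1000, 1331, 1728. The cubes 6³, 7³, 8³, ….
Track B: 6, 9, 15, 24, 39, 63. Each term equals the sum of the previous two.
Term 14 comes from track B (its 7th entry): 102.
Position 15 falls in track A as its term 8, giving 2197.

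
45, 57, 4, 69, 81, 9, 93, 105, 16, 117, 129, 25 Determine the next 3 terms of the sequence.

Positions follow the repeating pattern AAB; grouping by letter gives 2 tracks.
Stream A = 45, 57, 69, 81, 93, 105, 117, 129: adding 12 each time.
Stream B = 4, 9, 16, 25: perfect squares starting at 2².
Position 13 → stream A, term 9 = 141.
Position 14 falls in stream A as its term 10, giving 153.
Term 15 comes from stream B (its 5th entry): 36.

141, 153, 36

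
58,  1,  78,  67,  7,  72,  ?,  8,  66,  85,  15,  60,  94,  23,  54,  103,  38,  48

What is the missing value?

Split by position mod 3: positions 1, 4, 7, … form one track, and each other residue class forms its own.
Track A: 58, 67, ?, 85, 94, 103 (arithmetic with common difference +9).
Track B: 1, 7, 8, 15, 23, 38 (Fibonacci-style (each term is the sum of the two before it)).
Track C: 78, 72, 66, 60, 54, 48 (subtracting 6 each time).
So the missing entry in track A is 76.

76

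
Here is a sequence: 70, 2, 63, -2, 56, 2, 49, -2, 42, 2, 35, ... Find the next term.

Odd-indexed and even-indexed terms follow separate rules.
Subsequence A is 70, 63, 56, 49, 42, 35, which is linear: a_n = 77 − 7·n.
Subsequence B is 2, -2, 2, -2, 2, which is the oscillation 2·(−1)^(n+1).
The 12th slot belongs to subsequence B; its 6th term is -2.

-2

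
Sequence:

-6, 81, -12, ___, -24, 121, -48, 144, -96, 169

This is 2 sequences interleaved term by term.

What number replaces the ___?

100

Positions 1, 3, 5, … form one subsequence and positions 2, 4, 6, … form another.
Track A is -6, -12, -24, -48, -96, which is a geometric progression (common ratio 2).
Track B is 81, ?, 121, 144, 169, which is perfect squares starting at 9².
The gap is track B's term 2; the rule gives 100.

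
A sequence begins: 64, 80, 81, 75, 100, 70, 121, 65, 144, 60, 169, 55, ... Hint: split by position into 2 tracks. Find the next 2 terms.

196, 50

Split by position mod 2 into 2 tracks.
Stream A is 64, 81, 100, 121, 144, 169, which is perfect squares starting at 8².
Stream B is 80, 75, 70, 65, 60, 55, which is linear: a_n = 85 − 5·n.
Position 13 falls in stream A as its term 7, giving 196.
The 14th slot belongs to stream B; its 7th term is 50.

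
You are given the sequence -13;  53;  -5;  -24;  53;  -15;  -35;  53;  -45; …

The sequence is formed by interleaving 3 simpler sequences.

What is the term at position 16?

Split by position mod 3: positions 1, 4, 7, … form one track, and each other residue class forms its own.
Subsequence A: -13, -24, -35. Linear: a_n = -2 − 11·n.
Subsequence B: 53, 53, 53. Always 53.
Subsequence C: -5, -15, -45. Geometric, ×3 each step.
Position 16 falls in subsequence A as its term 6, giving -68.

-68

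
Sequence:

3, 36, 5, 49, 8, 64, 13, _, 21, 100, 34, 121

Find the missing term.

81

The terms cycle through 2 interleaved subsequences.
Stream A: 3, 5, 8, 13, 21, 34 — each term equals the sum of the previous two.
Stream B: 36, 49, 64, ?, 100, 121 — perfect squares starting at 6².
Stream B's pattern makes the blank 81.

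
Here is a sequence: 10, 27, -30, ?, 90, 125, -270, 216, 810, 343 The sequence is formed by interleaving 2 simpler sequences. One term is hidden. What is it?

64

Split by position mod 2 into 2 tracks.
Stream A is 10, -30, 90, -270, 810, which is multiplying by -3 each time.
Stream B is 27, ?, 125, 216, 343, which is consecutive cubes n³ from n = 3.
So the missing entry in stream B is 64.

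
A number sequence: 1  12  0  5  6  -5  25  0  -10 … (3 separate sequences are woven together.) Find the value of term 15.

Read the sequence 3 terms at a time; column i is its own pattern.
Subsequence A: 1, 5, 25. Powers of 5.
Subsequence B: 12, 6, 0. Arithmetic with common difference −6.
Subsequence C: 0, -5, -10. Arithmetic, step −5.
Term 15 comes from subsequence C (its 5th entry): -20.

-20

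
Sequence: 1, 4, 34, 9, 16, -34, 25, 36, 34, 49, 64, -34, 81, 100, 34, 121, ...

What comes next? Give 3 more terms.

144, -34, 169

Reading positions in blocks of 3 reveals the pattern AAB — 2 tracks woven together.
Subsequence A: 1, 4, 9, 16, 25, 36, 49, 64, 81, 100, 121 (the squares 1², 2², 3², …).
Subsequence B: 34, -34, 34, -34, 34 (alternating ±34).
The 17th slot belongs to subsequence A; its 12th term is 144.
Term 18 comes from subsequence B (its 6th entry): -34.
Position 19 → subsequence A, term 13 = 169.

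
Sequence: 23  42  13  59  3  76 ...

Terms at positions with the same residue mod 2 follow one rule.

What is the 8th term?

Positions 1, 3, 5, … form one subsequence and positions 2, 4, 6, … form another.
Subsequence A: 23, 13, 3 — subtracting 10 each time.
Subsequence B: 42, 59, 76 — adding 17 each time.
Term 8 comes from subsequence B (its 4th entry): 93.

93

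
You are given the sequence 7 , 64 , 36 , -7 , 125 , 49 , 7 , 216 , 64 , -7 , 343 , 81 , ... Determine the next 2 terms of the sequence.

7, 512

Split by position mod 3 into 3 tracks.
Stream A: 7, -7, 7, -7 (the oscillation 7·(−1)^(n+1)).
Stream B: 64, 125, 216, 343 (perfect cubes starting at 4³).
Stream C: 36, 49, 64, 81 (the squares 6², 7², 8², …).
The 13th slot belongs to stream A; its 5th term is 7.
Position 14 → stream B, term 5 = 512.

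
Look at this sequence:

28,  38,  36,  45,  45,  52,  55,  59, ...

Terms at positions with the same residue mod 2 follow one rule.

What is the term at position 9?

Taking every 2nd term gives 2 separate tracks.
Stream A is 28, 36, 45, 55, which is triangular numbers starting at T_7.
Stream B is 38, 45, 52, 59, which is arithmetic with common difference +7.
Term 9 comes from stream A (its 5th entry): 66.

66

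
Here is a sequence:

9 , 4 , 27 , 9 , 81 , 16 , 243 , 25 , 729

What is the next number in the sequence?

36

Odd-indexed and even-indexed terms follow separate rules.
Subsequence A is 9, 27, 81, 243, 729, which is powers 3^2, 3^3, 3^4, ….
Subsequence B is 4, 9, 16, 25, which is consecutive squares n² from n = 2.
The 10th slot belongs to subsequence B; its 5th term is 36.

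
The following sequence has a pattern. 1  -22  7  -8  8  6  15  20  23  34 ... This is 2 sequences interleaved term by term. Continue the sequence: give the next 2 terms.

38, 48

Positions 1, 3, 5, … form one subsequence and positions 2, 4, 6, … form another.
Subsequence A: 1, 7, 8, 15, 23 (each term equals the sum of the previous two).
Subsequence B: -22, -8, 6, 20, 34 (arithmetic with common difference +14).
Position 11 falls in subsequence A as its term 6, giving 38.
Position 12 → subsequence B, term 6 = 48.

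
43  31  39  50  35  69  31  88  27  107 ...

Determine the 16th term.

Odd-indexed and even-indexed terms follow separate rules.
Track A is 43, 39, 35, 31, 27, which is linear: a_n = 47 − 4·n.
Track B is 31, 50, 69, 88, 107, which is linear: a_n = 12 + 19·n.
Position 16 → track B, term 8 = 164.

164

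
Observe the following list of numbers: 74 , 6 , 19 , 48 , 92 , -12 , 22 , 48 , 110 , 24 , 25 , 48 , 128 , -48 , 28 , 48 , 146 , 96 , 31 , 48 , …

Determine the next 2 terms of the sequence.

164, -192

Taking every 4th term gives 4 separate tracks.
Track A = 74, 92, 110, 128, 146: arithmetic with common difference +18.
Track B = 6, -12, 24, -48, 96: geometric, ×-2 each step.
Track C = 19, 22, 25, 28, 31: linear: a_n = 16 + 3·n.
Track D = 48, 48, 48, 48, 48: the constant sequence 48.
Position 21 falls in track A as its term 6, giving 164.
Position 22 → track B, term 6 = -192.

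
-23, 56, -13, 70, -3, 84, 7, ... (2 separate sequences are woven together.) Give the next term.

Split by position mod 2 into 2 tracks.
Track A: -23, -13, -3, 7 (linear: a_n = -33 + 10·n).
Track B: 56, 70, 84 (adding 14 each time).
Position 8 → track B, term 4 = 98.

98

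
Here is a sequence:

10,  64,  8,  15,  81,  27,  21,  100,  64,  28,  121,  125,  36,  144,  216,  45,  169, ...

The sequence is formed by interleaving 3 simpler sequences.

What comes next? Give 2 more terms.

Taking every 3rd term gives 3 separate tracks.
Track A = 10, 15, 21, 28, 36, 45: the triangular numbers T_4, T_5, ….
Track B = 64, 81, 100, 121, 144, 169: the squares 8², 9², 10², ….
Track C = 8, 27, 64, 125, 216: consecutive cubes n³ from n = 2.
Position 18 falls in track C as its term 6, giving 343.
Term 19 comes from track A (its 7th entry): 55.

343, 55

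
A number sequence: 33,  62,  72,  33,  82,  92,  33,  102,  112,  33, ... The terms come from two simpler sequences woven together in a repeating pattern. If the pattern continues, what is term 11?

Reading positions in blocks of 3 reveals the pattern ABB — 2 tracks woven together.
Track A = 33, 33, 33, 33: constant 33.
Track B = 62, 72, 82, 92, 102, 112: arithmetic with common difference +10.
The 11th slot belongs to track B; its 7th term is 122.

122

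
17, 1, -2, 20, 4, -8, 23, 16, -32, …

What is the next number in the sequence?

26

Positions follow the repeating pattern ABB; grouping by letter gives 2 tracks.
Stream A: 17, 20, 23. Adding 3 each time.
Stream B: 1, -2, 4, -8, 16, -32. Geometric with ratio -2.
The 10th slot belongs to stream A; its 4th term is 26.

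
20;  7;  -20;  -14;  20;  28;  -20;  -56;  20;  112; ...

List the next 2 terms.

Taking every 2nd term gives 2 separate tracks.
Subsequence A: 20, -20, 20, -20, 20. Oscillating between 20 and -20.
Subsequence B: 7, -14, 28, -56, 112. Geometric with ratio -2.
Term 11 comes from subsequence A (its 6th entry): -20.
The 12th slot belongs to subsequence B; its 6th term is -224.

-20, -224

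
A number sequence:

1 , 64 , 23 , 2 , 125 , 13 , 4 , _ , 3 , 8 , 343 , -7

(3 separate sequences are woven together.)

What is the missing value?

216

Split by position mod 3 into 3 tracks.
Subsequence A is 1, 2, 4, 8, which is successive powers of 2.
Subsequence B is 64, 125, ?, 343, which is perfect cubes starting at 4³.
Subsequence C is 23, 13, 3, -7, which is subtracting 10 each time.
Subsequence B's pattern makes the blank 216.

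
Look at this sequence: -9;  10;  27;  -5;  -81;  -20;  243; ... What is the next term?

-35

Split by position mod 2 into 2 tracks.
Subsequence A: -9, 27, -81, 243. A geometric progression (common ratio -3).
Subsequence B: 10, -5, -20. Arithmetic with common difference −15.
Term 8 comes from subsequence B (its 4th entry): -35.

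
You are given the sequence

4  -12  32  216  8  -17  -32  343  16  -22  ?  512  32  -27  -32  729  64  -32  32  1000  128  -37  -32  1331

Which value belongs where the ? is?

Read the sequence 4 terms at a time; column i is its own pattern.
Subsequence A: 4, 8, 16, 32, 64, 128 — a geometric progression (common ratio 2).
Subsequence B: -12, -17, -22, -27, -32, -37 — arithmetic with common difference −5.
Subsequence C: 32, -32, ?, -32, 32, -32 — alternating ±32.
Subsequence D: 216, 343, 512, 729, 1000, 1331 — perfect cubes starting at 6³.
Subsequence C's pattern makes the blank 32.

32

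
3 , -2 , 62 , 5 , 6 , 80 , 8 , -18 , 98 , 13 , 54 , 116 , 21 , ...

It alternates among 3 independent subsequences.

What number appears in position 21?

170

The terms cycle through 3 interleaved subsequences.
Subsequence A: 3, 5, 8, 13, 21. Fibonacci-style (each term is the sum of the two before it).
Subsequence B: -2, 6, -18, 54. Multiplying by -3 each time.
Subsequence C: 62, 80, 98, 116. Arithmetic with common difference +18.
Term 21 comes from subsequence C (its 7th entry): 170.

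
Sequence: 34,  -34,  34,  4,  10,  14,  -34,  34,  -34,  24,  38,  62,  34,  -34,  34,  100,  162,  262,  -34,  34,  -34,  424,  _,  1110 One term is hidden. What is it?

Positions follow the repeating pattern AAABBB; grouping by letter gives 2 tracks.
Subsequence A is 34, -34, 34, -34, 34, -34, 34, -34, 34, -34, 34, -34, which is the oscillation 34·(−1)^(n+1).
Subsequence B is 4, 10, 14, 24, 38, 62, 100, 162, 262, 424, ?, 1110, which is Fibonacci-style (each term is the sum of the two before it).
The gap is subsequence B's term 11; the rule gives 686.

686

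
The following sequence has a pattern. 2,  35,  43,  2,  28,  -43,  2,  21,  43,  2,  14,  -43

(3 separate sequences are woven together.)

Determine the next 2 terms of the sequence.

Taking every 3rd term gives 3 separate tracks.
Track A is 2, 2, 2, 2, which is always 2.
Track B is 35, 28, 21, 14, which is arithmetic with common difference −7.
Track C is 43, -43, 43, -43, which is the oscillation 43·(−1)^(n+1).
The 13th slot belongs to track A; its 5th term is 2.
Position 14 → track B, term 5 = 7.

2, 7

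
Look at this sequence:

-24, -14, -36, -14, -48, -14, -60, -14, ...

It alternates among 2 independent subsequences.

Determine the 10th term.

Positions 1, 3, 5, … form one subsequence and positions 2, 4, 6, … form another.
Stream A: -24, -36, -48, -60 (arithmetic with common difference −12).
Stream B: -14, -14, -14, -14 (the constant sequence -14).
Position 10 falls in stream B as its term 5, giving -14.

-14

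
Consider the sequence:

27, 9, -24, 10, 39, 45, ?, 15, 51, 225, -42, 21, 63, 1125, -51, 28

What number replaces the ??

Read the sequence 4 terms at a time; column i is its own pattern.
Track A = 27, 39, 51, 63: adding 12 each time.
Track B = 9, 45, 225, 1125: a geometric progression (common ratio 5).
Track C = -24, ?, -42, -51: linear: a_n = -15 − 9·n.
Track D = 10, 15, 21, 28: triangular numbers n(n+1)/2 for n = 4, 5, ….
So the missing entry in track C is -33.

-33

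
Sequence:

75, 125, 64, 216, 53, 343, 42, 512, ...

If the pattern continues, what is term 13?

Positions 1, 3, 5, … form one subsequence and positions 2, 4, 6, … form another.
Track A: 75, 64, 53, 42 (subtracting 11 each time).
Track B: 125, 216, 343, 512 (consecutive cubes n³ from n = 5).
Position 13 falls in track A as its term 7, giving 9.

9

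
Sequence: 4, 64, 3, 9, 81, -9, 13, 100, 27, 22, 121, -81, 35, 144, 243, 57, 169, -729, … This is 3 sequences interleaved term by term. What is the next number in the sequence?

Split by position mod 3: positions 1, 4, 7, … form one track, and each other residue class forms its own.
Subsequence A = 4, 9, 13, 22, 35, 57: a Fibonacci-like recurrence a_n = a_{n-1} + a_{n-2}.
Subsequence B = 64, 81, 100, 121, 144, 169: perfect squares starting at 8².
Subsequence C = 3, -9, 27, -81, 243, -729: a geometric progression (common ratio -3).
Position 19 → subsequence A, term 7 = 92.

92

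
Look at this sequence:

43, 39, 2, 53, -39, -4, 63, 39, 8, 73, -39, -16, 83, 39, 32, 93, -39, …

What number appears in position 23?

Read the sequence 3 terms at a time; column i is its own pattern.
Stream A: 43, 53, 63, 73, 83, 93 — arithmetic, step +10.
Stream B: 39, -39, 39, -39, 39, -39 — oscillating between 39 and -39.
Stream C: 2, -4, 8, -16, 32 — geometric with ratio -2.
Term 23 comes from stream B (its 8th entry): -39.

-39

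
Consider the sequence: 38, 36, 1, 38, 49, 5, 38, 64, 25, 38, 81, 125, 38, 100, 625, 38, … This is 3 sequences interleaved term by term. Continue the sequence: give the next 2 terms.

121, 3125

Split by position mod 3 into 3 tracks.
Track A: 38, 38, 38, 38, 38, 38 (always 38).
Track B: 36, 49, 64, 81, 100 (consecutive squares n² from n = 6).
Track C: 1, 5, 25, 125, 625 (powers of 5).
Position 17 → track B, term 6 = 121.
Position 18 → track C, term 6 = 3125.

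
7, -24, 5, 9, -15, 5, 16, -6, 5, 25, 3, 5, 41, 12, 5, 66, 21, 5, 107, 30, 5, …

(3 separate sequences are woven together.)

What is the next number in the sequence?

173

Split by position mod 3 into 3 tracks.
Track A: 7, 9, 16, 25, 41, 66, 107 — each term equals the sum of the previous two.
Track B: -24, -15, -6, 3, 12, 21, 30 — arithmetic, step +9.
Track C: 5, 5, 5, 5, 5, 5, 5 — the constant sequence 5.
Term 22 comes from track A (its 8th entry): 173.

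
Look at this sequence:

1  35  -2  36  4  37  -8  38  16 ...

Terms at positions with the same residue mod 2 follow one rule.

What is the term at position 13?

Odd-indexed and even-indexed terms follow separate rules.
Subsequence A is 1, -2, 4, -8, 16, which is a geometric progression (common ratio -2).
Subsequence B is 35, 36, 37, 38, which is arithmetic with common difference +1.
The 13th slot belongs to subsequence A; its 7th term is 64.

64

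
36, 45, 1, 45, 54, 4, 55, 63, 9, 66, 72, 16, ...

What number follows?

Split by position mod 3 into 3 tracks.
Stream A: 36, 45, 55, 66 (triangular numbers n(n+1)/2 for n = 8, 9, …).
Stream B: 45, 54, 63, 72 (linear: a_n = 36 + 9·n).
Stream C: 1, 4, 9, 16 (the squares 1², 2², 3², …).
The 13th slot belongs to stream A; its 5th term is 78.

78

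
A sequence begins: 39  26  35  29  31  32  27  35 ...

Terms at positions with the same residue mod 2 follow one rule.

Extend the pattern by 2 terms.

Split by position mod 2 into 2 tracks.
Subsequence A: 39, 35, 31, 27 (subtracting 4 each time).
Subsequence B: 26, 29, 32, 35 (arithmetic, step +3).
Term 9 comes from subsequence A (its 5th entry): 23.
Term 10 comes from subsequence B (its 5th entry): 38.

23, 38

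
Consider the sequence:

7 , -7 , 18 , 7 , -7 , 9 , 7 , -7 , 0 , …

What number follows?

7

Reading positions in blocks of 3 reveals the pattern AAB — 2 tracks woven together.
Stream A: 7, -7, 7, -7, 7, -7 — alternating ±7.
Stream B: 18, 9, 0 — subtracting 9 each time.
Position 10 falls in stream A as its term 7, giving 7.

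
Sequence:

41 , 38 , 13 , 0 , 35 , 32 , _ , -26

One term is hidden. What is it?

-13

The slot pattern repeats as AABB (period 4), so there are 2 interleaved tracks.
Stream A: 41, 38, 35, 32 — linear: a_n = 44 − 3·n.
Stream B: 13, 0, ?, -26 — arithmetic, step −13.
Filling stream B at index 3 by its rule yields -13.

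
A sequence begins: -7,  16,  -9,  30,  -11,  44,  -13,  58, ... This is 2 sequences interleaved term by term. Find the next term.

The terms cycle through 2 interleaved subsequences.
Track A: -7, -9, -11, -13. Linear: a_n = -5 − 2·n.
Track B: 16, 30, 44, 58. Adding 14 each time.
The 9th slot belongs to track A; its 5th term is -15.

-15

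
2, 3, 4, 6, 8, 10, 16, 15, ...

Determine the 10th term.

Positions 1, 3, 5, … form one subsequence and positions 2, 4, 6, … form another.
Track A: 2, 4, 8, 16. Successive powers of 2.
Track B: 3, 6, 10, 15. Triangular numbers starting at T_2.
The 10th slot belongs to track B; its 5th term is 21.

21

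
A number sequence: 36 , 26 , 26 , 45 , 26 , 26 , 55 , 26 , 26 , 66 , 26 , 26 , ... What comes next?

78

Positions follow the repeating pattern ABB; grouping by letter gives 2 tracks.
Track A: 36, 45, 55, 66 — triangular numbers n(n+1)/2 for n = 8, 9, ….
Track B: 26, 26, 26, 26, 26, 26, 26, 26 — always 26.
Position 13 → track A, term 5 = 78.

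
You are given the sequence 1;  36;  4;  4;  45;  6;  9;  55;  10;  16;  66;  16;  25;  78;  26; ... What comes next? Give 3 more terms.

Taking every 3rd term gives 3 separate tracks.
Track A = 1, 4, 9, 16, 25: perfect squares starting at 1².
Track B = 36, 45, 55, 66, 78: triangular numbers starting at T_8.
Track C = 4, 6, 10, 16, 26: Fibonacci-style (each term is the sum of the two before it).
Position 16 → track A, term 6 = 36.
Position 17 → track B, term 6 = 91.
Term 18 comes from track C (its 6th entry): 42.

36, 91, 42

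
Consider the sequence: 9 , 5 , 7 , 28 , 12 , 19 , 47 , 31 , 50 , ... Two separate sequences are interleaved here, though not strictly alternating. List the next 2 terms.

66, 81

Positions follow the repeating pattern ABB; grouping by letter gives 2 tracks.
Subsequence A is 9, 28, 47, which is arithmetic, step +19.
Subsequence B is 5, 7, 12, 19, 31, 50, which is a Fibonacci-like recurrence a_n = a_{n-1} + a_{n-2}.
Position 10 → subsequence A, term 4 = 66.
The 11th slot belongs to subsequence B; its 7th term is 81.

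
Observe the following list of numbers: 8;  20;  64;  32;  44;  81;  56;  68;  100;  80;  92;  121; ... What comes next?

104

Reading positions in blocks of 3 reveals the pattern AAB — 2 tracks woven together.
Track A = 8, 20, 32, 44, 56, 68, 80, 92: arithmetic, step +12.
Track B = 64, 81, 100, 121: the squares 8², 9², 10², ….
Position 13 falls in track A as its term 9, giving 104.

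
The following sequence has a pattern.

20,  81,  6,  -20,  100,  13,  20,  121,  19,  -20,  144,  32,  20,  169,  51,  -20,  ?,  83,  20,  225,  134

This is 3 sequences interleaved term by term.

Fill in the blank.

196

Split by position mod 3: positions 1, 4, 7, … form one track, and each other residue class forms its own.
Stream A: 20, -20, 20, -20, 20, -20, 20 — the oscillation 20·(−1)^(n+1).
Stream B: 81, 100, 121, 144, 169, ?, 225 — perfect squares starting at 9².
Stream C: 6, 13, 19, 32, 51, 83, 134 — each term equals the sum of the previous two.
Stream B's pattern makes the blank 196.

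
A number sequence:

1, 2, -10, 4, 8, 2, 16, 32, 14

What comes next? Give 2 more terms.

64, 128

Reading positions in blocks of 3 reveals the pattern AAB — 2 tracks woven together.
Track A: 1, 2, 4, 8, 16, 32 — powers of 2.
Track B: -10, 2, 14 — linear: a_n = -22 + 12·n.
Position 10 → track A, term 7 = 64.
Position 11 → track A, term 8 = 128.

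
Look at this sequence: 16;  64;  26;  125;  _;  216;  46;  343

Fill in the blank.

36

Split by position mod 2 into 2 tracks.
Track A = 16, 26, ?, 46: linear: a_n = 6 + 10·n.
Track B = 64, 125, 216, 343: perfect cubes starting at 4³.
The gap is track A's term 3; the rule gives 36.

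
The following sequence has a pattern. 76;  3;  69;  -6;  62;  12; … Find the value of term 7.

55

Taking every 2nd term gives 2 separate tracks.
Subsequence A: 76, 69, 62. Arithmetic with common difference −7.
Subsequence B: 3, -6, 12. A geometric progression (common ratio -2).
Term 7 comes from subsequence A (its 4th entry): 55.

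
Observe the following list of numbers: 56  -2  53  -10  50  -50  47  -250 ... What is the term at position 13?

Split by position mod 2 into 2 tracks.
Subsequence A is 56, 53, 50, 47, which is arithmetic with common difference −3.
Subsequence B is -2, -10, -50, -250, which is a geometric progression (common ratio 5).
Position 13 falls in subsequence A as its term 7, giving 38.

38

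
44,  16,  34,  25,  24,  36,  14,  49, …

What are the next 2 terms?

Split by position mod 2 into 2 tracks.
Subsequence A is 44, 34, 24, 14, which is subtracting 10 each time.
Subsequence B is 16, 25, 36, 49, which is perfect squares starting at 4².
Term 9 comes from subsequence A (its 5th entry): 4.
Term 10 comes from subsequence B (its 5th entry): 64.

4, 64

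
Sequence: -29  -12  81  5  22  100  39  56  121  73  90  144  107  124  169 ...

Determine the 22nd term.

Positions follow the repeating pattern AAB; grouping by letter gives 2 tracks.
Track A is -29, -12, 5, 22, 39, 56, 73, 90, 107, 124, which is arithmetic with common difference +17.
Track B is 81, 100, 121, 144, 169, which is the squares 9², 10², 11², ….
Position 22 → track A, term 15 = 209.

209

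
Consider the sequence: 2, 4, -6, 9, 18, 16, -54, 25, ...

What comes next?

The terms cycle through 2 interleaved subsequences.
Track A: 2, -6, 18, -54. Geometric with ratio -3.
Track B: 4, 9, 16, 25. Consecutive squares n² from n = 2.
Position 9 → track A, term 5 = 162.

162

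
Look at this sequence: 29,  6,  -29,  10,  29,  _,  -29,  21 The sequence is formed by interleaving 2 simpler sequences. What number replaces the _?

15

Taking every 2nd term gives 2 separate tracks.
Track A is 29, -29, 29, -29, which is the oscillation 29·(−1)^(n+1).
Track B is 6, 10, ?, 21, which is triangular numbers starting at T_3.
So the missing entry in track B is 15.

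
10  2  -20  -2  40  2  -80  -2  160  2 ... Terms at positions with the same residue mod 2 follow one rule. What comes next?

Positions 1, 3, 5, … form one subsequence and positions 2, 4, 6, … form another.
Track A: 10, -20, 40, -80, 160 — geometric with ratio -2.
Track B: 2, -2, 2, -2, 2 — oscillating between 2 and -2.
Term 11 comes from track A (its 6th entry): -320.

-320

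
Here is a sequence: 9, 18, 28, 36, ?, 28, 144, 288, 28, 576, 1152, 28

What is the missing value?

72

The slot pattern repeats as AAB (period 3), so there are 2 interleaved tracks.
Track A is 9, 18, 36, ?, 144, 288, 576, 1152, which is a geometric progression (common ratio 2).
Track B is 28, 28, 28, 28, which is always 28.
Track A's pattern makes the blank 72.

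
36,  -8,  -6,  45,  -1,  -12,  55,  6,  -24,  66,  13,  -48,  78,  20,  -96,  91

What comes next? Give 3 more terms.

27, -192, 105

Split by position mod 3: positions 1, 4, 7, … form one track, and each other residue class forms its own.
Track A: 36, 45, 55, 66, 78, 91. Triangular numbers n(n+1)/2 for n = 8, 9, ….
Track B: -8, -1, 6, 13, 20. Linear: a_n = -15 + 7·n.
Track C: -6, -12, -24, -48, -96. A geometric progression (common ratio 2).
Term 17 comes from track B (its 6th entry): 27.
Position 18 falls in track C as its term 6, giving -192.
The 19th slot belongs to track A; its 7th term is 105.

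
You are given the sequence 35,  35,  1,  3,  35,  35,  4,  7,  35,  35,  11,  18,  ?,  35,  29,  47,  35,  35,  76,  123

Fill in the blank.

35

Positions follow the repeating pattern AABB; grouping by letter gives 2 tracks.
Track A = 35, 35, 35, 35, 35, 35, ?, 35, 35, 35: constant 35.
Track B = 1, 3, 4, 7, 11, 18, 29, 47, 76, 123: Fibonacci-style (each term is the sum of the two before it).
Filling track A at index 7 by its rule yields 35.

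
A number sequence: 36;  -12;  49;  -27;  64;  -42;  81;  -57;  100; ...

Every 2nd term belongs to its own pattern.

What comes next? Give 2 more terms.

Positions 1, 3, 5, … form one subsequence and positions 2, 4, 6, … form another.
Stream A is 36, 49, 64, 81, 100, which is perfect squares starting at 6².
Stream B is -12, -27, -42, -57, which is linear: a_n = 3 − 15·n.
The 10th slot belongs to stream B; its 5th term is -72.
Position 11 → stream A, term 6 = 121.

-72, 121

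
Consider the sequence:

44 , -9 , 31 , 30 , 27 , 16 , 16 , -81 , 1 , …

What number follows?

2

The terms cycle through 3 interleaved subsequences.
Stream A is 44, 30, 16, which is arithmetic with common difference −14.
Stream B is -9, 27, -81, which is geometric, ×-3 each step.
Stream C is 31, 16, 1, which is arithmetic with common difference −15.
Position 10 falls in stream A as its term 4, giving 2.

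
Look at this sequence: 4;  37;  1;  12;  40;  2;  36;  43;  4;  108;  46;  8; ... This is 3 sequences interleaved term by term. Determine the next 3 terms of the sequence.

324, 49, 16

Split by position mod 3 into 3 tracks.
Track A is 4, 12, 36, 108, which is geometric with ratio 3.
Track B is 37, 40, 43, 46, which is arithmetic, step +3.
Track C is 1, 2, 4, 8, which is successive powers of 2.
Position 13 → track A, term 5 = 324.
The 14th slot belongs to track B; its 5th term is 49.
The 15th slot belongs to track C; its 5th term is 16.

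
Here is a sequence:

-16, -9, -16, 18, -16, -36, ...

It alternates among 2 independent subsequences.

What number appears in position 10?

-144

Split by position mod 2 into 2 tracks.
Stream A = -16, -16, -16: always -16.
Stream B = -9, 18, -36: geometric, ×-2 each step.
Position 10 → stream B, term 5 = -144.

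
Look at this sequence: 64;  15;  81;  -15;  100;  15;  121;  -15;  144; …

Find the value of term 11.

Positions 1, 3, 5, … form one subsequence and positions 2, 4, 6, … form another.
Stream A = 64, 81, 100, 121, 144: the squares 8², 9², 10², ….
Stream B = 15, -15, 15, -15: alternating ±15.
Term 11 comes from stream A (its 6th entry): 169.

169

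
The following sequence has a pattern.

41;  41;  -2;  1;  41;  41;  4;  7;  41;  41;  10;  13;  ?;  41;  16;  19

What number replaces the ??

Reading positions in blocks of 4 reveals the pattern AABB — 2 tracks woven together.
Subsequence A: 41, 41, 41, 41, 41, 41, ?, 41 (the constant sequence 41).
Subsequence B: -2, 1, 4, 7, 10, 13, 16, 19 (adding 3 each time).
Filling subsequence A at index 7 by its rule yields 41.

41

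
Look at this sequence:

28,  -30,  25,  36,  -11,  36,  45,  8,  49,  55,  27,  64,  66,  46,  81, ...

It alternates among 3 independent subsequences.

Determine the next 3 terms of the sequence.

78, 65, 100

Split by position mod 3: positions 1, 4, 7, … form one track, and each other residue class forms its own.
Track A = 28, 36, 45, 55, 66: triangular numbers starting at T_7.
Track B = -30, -11, 8, 27, 46: arithmetic with common difference +19.
Track C = 25, 36, 49, 64, 81: perfect squares starting at 5².
The 16th slot belongs to track A; its 6th term is 78.
Position 17 → track B, term 6 = 65.
The 18th slot belongs to track C; its 6th term is 100.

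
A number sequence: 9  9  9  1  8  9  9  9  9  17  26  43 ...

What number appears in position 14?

The slot pattern repeats as AAABBB (period 6), so there are 2 interleaved tracks.
Stream A is 9, 9, 9, 9, 9, 9, which is the constant sequence 9.
Stream B is 1, 8, 9, 17, 26, 43, which is a Fibonacci-like recurrence a_n = a_{n-1} + a_{n-2}.
Position 14 → stream A, term 8 = 9.

9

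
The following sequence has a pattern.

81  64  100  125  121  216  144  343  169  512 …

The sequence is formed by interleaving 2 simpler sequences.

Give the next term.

196

Positions 1, 3, 5, … form one subsequence and positions 2, 4, 6, … form another.
Track A: 81, 100, 121, 144, 169 (consecutive squares n² from n = 9).
Track B: 64, 125, 216, 343, 512 (consecutive cubes n³ from n = 4).
Term 11 comes from track A (its 6th entry): 196.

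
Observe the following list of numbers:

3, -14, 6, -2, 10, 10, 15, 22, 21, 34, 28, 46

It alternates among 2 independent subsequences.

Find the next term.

Split by position mod 2 into 2 tracks.
Track A = 3, 6, 10, 15, 21, 28: the triangular numbers T_2, T_3, ….
Track B = -14, -2, 10, 22, 34, 46: adding 12 each time.
Position 13 falls in track A as its term 7, giving 36.

36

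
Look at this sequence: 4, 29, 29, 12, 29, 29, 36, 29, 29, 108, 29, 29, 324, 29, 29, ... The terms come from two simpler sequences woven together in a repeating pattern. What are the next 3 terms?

Positions follow the repeating pattern ABB; grouping by letter gives 2 tracks.
Stream A = 4, 12, 36, 108, 324: multiplying by 3 each time.
Stream B = 29, 29, 29, 29, 29, 29, 29, 29, 29, 29: the constant sequence 29.
The 16th slot belongs to stream A; its 6th term is 972.
Position 17 → stream B, term 11 = 29.
Position 18 falls in stream B as its term 12, giving 29.

972, 29, 29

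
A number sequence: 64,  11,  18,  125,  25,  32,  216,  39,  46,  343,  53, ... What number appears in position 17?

81

Positions follow the repeating pattern ABB; grouping by letter gives 2 tracks.
Subsequence A is 64, 125, 216, 343, which is consecutive cubes n³ from n = 4.
Subsequence B is 11, 18, 25, 32, 39, 46, 53, which is linear: a_n = 4 + 7·n.
Term 17 comes from subsequence B (its 11th entry): 81.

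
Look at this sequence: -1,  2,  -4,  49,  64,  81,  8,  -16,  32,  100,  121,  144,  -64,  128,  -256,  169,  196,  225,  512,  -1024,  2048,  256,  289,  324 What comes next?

-4096

Reading positions in blocks of 6 reveals the pattern AAABBB — 2 tracks woven together.
Track A = -1, 2, -4, 8, -16, 32, -64, 128, -256, 512, -1024, 2048: geometric with ratio -2.
Track B = 49, 64, 81, 100, 121, 144, 169, 196, 225, 256, 289, 324: the squares 7², 8², 9², ….
Term 25 comes from track A (its 13th entry): -4096.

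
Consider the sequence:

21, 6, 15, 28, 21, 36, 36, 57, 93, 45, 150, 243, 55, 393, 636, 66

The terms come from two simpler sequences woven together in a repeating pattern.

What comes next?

Positions follow the repeating pattern ABB; grouping by letter gives 2 tracks.
Stream A: 21, 28, 36, 45, 55, 66. The triangular numbers T_6, T_7, ….
Stream B: 6, 15, 21, 36, 57, 93, 150, 243, 393, 636. Each term equals the sum of the previous two.
Term 17 comes from stream B (its 11th entry): 1029.

1029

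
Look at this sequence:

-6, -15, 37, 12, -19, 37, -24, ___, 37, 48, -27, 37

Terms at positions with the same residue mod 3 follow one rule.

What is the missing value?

-23

Split by position mod 3: positions 1, 4, 7, … form one track, and each other residue class forms its own.
Stream A: -6, 12, -24, 48 (geometric, ×-2 each step).
Stream B: -15, -19, ?, -27 (linear: a_n = -11 − 4·n).
Stream C: 37, 37, 37, 37 (constant 37).
Stream B's pattern makes the blank -23.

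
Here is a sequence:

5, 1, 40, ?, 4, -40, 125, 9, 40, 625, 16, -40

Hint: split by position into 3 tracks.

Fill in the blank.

25

The terms cycle through 3 interleaved subsequences.
Stream A is 5, ?, 125, 625, which is powers of 5.
Stream B is 1, 4, 9, 16, which is consecutive squares n² from n = 1.
Stream C is 40, -40, 40, -40, which is alternating ±40.
Filling stream A at index 2 by its rule yields 25.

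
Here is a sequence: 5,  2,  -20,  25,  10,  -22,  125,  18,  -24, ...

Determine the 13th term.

3125

Split by position mod 3: positions 1, 4, 7, … form one track, and each other residue class forms its own.
Subsequence A: 5, 25, 125 (powers of 5).
Subsequence B: 2, 10, 18 (arithmetic, step +8).
Subsequence C: -20, -22, -24 (subtracting 2 each time).
The 13th slot belongs to subsequence A; its 5th term is 3125.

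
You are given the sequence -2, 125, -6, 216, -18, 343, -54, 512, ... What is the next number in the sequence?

-162

Odd-indexed and even-indexed terms follow separate rules.
Track A = -2, -6, -18, -54: multiplying by 3 each time.
Track B = 125, 216, 343, 512: perfect cubes starting at 5³.
The 9th slot belongs to track A; its 5th term is -162.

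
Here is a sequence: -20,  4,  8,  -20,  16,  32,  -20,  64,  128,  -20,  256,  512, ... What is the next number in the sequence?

The slot pattern repeats as ABB (period 3), so there are 2 interleaved tracks.
Track A: -20, -20, -20, -20 (constant -20).
Track B: 4, 8, 16, 32, 64, 128, 256, 512 (a geometric progression (common ratio 2)).
Term 13 comes from track A (its 5th entry): -20.

-20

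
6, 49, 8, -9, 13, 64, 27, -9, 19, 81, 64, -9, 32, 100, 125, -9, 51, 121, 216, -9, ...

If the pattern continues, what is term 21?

Read the sequence 4 terms at a time; column i is its own pattern.
Track A: 6, 13, 19, 32, 51 — Fibonacci-style (each term is the sum of the two before it).
Track B: 49, 64, 81, 100, 121 — consecutive squares n² from n = 7.
Track C: 8, 27, 64, 125, 216 — perfect cubes starting at 2³.
Track D: -9, -9, -9, -9, -9 — the constant sequence -9.
Position 21 falls in track A as its term 6, giving 83.

83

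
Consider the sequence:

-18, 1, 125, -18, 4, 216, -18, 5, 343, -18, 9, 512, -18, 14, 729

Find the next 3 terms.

-18, 23, 1000

Taking every 3rd term gives 3 separate tracks.
Stream A: -18, -18, -18, -18, -18. Always -18.
Stream B: 1, 4, 5, 9, 14. Fibonacci-style (each term is the sum of the two before it).
Stream C: 125, 216, 343, 512, 729. The cubes 5³, 6³, 7³, ….
Position 16 → stream A, term 6 = -18.
The 17th slot belongs to stream B; its 6th term is 23.
Position 18 → stream C, term 6 = 1000.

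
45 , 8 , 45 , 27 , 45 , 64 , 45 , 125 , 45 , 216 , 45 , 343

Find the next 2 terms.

Odd-indexed and even-indexed terms follow separate rules.
Subsequence A: 45, 45, 45, 45, 45, 45 — the constant sequence 45.
Subsequence B: 8, 27, 64, 125, 216, 343 — perfect cubes starting at 2³.
Position 13 falls in subsequence A as its term 7, giving 45.
Position 14 falls in subsequence B as its term 7, giving 512.

45, 512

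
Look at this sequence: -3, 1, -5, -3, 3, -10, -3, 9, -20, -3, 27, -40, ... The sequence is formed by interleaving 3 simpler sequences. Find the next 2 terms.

-3, 81

Split by position mod 3: positions 1, 4, 7, … form one track, and each other residue class forms its own.
Stream A: -3, -3, -3, -3 — always -3.
Stream B: 1, 3, 9, 27 — successive powers of 3.
Stream C: -5, -10, -20, -40 — geometric with ratio 2.
The 13th slot belongs to stream A; its 5th term is -3.
Position 14 → stream B, term 5 = 81.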